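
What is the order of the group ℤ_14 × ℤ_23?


|A × B| = |A| · |B|
|ℤ_14 × ℤ_23| = 14 × 23 = 322

|ℤ_14 × ℤ_23| = 322


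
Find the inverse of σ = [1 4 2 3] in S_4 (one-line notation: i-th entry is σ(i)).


To find σ⁻¹, swap domain and range:
σ(1) = 1 → σ⁻¹(1) = 1
σ(2) = 4 → σ⁻¹(4) = 2
σ(3) = 2 → σ⁻¹(2) = 3
σ(4) = 3 → σ⁻¹(3) = 4

σ⁻¹ = [1 3 4 2]


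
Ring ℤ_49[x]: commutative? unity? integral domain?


ℤ_49 has zero divisors (7·7 ≡ 0), and these lift to constant zero divisors in ℤ_49[x]; so not an integral domain
Commutative: Yes
Integral domain: No
Has unity: Yes

ℤ_49[x]: Commutative=Yes, Unity=Yes


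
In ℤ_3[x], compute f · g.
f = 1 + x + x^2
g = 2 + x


Expand and collect like terms; reduce coefficients mod 3:
x^0: 1·2 = 2 ≡ 2 (mod 3)
x^1: 1·1 + 1·2 = 3 ≡ 0 (mod 3)
x^2: 1·1 + 1·2 = 3 ≡ 0 (mod 3)
x^3: 1·1 = 1 ≡ 1 (mod 3)
Result: 2 + x^3

f · g = 2 + x^3


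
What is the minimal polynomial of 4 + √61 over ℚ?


Let α = 4 + √61. Then α - 4 = √61, so (α - 4)² = 61, giving α² - 8α - 45 = 0. Degree 2 and α ∉ ℚ, so this is the minimal polynomial.

Minimal polynomial: x² - 8x - 45


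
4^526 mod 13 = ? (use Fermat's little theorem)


Fermat's little theorem: if p is prime and gcd(a,p)=1, then a^(p-1) ≡ 1 (mod p)
p = 13 is prime, gcd(4,13) = 1
Reduce exponent: 526 mod 12 = 10
So 4^526 ≡ 4^10 (mod 13)
4^10 mod 13 = 9

4^526 ≡ 9 (mod 13)


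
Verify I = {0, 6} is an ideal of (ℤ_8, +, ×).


Check ideal conditions for I = {0, 6} in ℤ_8:
(1) I is an additive subgroup? No
(2) For r ∈ ℤ_8 and a ∈ I: r·a ∈ I? No  [counterexample: r=2, a=6, r·a mod 8 = 4 ∉ I]

No, I is not an ideal of ℤ_8


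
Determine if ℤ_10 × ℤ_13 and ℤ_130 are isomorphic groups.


Comparing ℤ_10 × ℤ_13 and ℤ_130:
gcd(10,13) = 1, so ℤ_10 × ℤ_13 ≅ ℤ_130 (CRT)

Yes, ℤ_10 × ℤ_13 ≅ ℤ_130


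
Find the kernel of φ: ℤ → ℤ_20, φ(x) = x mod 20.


Kernel = preimage of identity
ker(φ) = {x ∈ ℤ : x ≡ 0 (mod 20)} = 20ℤ = {0, ±20, ±40, ...}

ker(φ) = 20ℤ


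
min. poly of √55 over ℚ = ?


√55 satisfies x² - 55 = 0, irreducible over ℚ since 55 is squarefree

Minimal polynomial: x² - 55


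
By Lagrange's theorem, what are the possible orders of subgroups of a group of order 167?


Lagrange's theorem: |H| divides |G|
|G| = 167
Divisors of 167: 1, 167

Possible subgroup orders: {1, 167}


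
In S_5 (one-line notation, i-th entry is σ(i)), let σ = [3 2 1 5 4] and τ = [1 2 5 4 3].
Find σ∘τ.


σ∘τ: apply τ first, then σ
1 →τ 1 →σ 3
2 →τ 2 →σ 2
3 →τ 5 →σ 4
4 →τ 4 →σ 5
5 →τ 3 →σ 1

σ∘τ = [3 2 4 5 1]


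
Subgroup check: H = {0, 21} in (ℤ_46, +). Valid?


Subgroup test for H = {0, 21} in (ℤ_46, +):
(1) 0 ∈ H? Yes
(2) Closure: for all a,b ∈ H, (a+b) mod 46 ∈ H? No  [counterexample: 21 + 21 = 42 ∉ H]
(3) Inverses: for all a ∈ H, -a mod 46 ∈ H? No

No, H is not a subgroup of ℤ_46


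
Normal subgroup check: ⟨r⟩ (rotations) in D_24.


H = ⟨r⟩ (rotations) in D_24
The rotation subgroup ⟨r⟩ has index 2 in D_24, so it is normal

Yes, normal subgroup


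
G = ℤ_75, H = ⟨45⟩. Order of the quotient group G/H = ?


|⟨45⟩| = n / gcd(45, 75) = 75 / 15 = 5
H is normal (ℤ_75 is abelian).
|G/H| = |G| / |H| = 75 / 5 = 15

|G/H| = 15


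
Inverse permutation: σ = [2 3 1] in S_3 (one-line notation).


To find σ⁻¹, swap domain and range:
σ(1) = 2 → σ⁻¹(2) = 1
σ(2) = 3 → σ⁻¹(3) = 2
σ(3) = 1 → σ⁻¹(1) = 3

σ⁻¹ = [3 1 2]


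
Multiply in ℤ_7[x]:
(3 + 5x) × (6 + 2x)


Expand and collect like terms; reduce coefficients mod 7:
x^0: 3·6 = 18 ≡ 4 (mod 7)
x^1: 3·2 + 5·6 = 36 ≡ 1 (mod 7)
x^2: 5·2 = 10 ≡ 3 (mod 7)
Result: 4 + x + 3x^2

f · g = 4 + x + 3x^2


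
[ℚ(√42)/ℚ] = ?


√42 has minimal polynomial x² - 42 (irreducible over ℚ since 42 is squarefree)

[ℚ(√42)/ℚ] = 2


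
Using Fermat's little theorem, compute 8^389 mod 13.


Fermat's little theorem: if p is prime and gcd(a,p)=1, then a^(p-1) ≡ 1 (mod p)
p = 13 is prime, gcd(8,13) = 1
Reduce exponent: 389 mod 12 = 5
So 8^389 ≡ 8^5 (mod 13)
8^5 mod 13 = 8

8^389 ≡ 8 (mod 13)


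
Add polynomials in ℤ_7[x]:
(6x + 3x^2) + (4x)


Add coefficients mod 7:
x^0: 0 + 0 = 0 (mod 7)
x^1: 6 + 4 = 3 (mod 7)
x^2: 3 + 0 = 3 (mod 7)
Result: 3x + 3x^2

f + g = 3x + 3x^2


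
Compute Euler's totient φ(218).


Factor n: 218 = 2 × 109
φ(n) = n · ∏(1 - 1/p) over distinct primes p | n
φ(218) = 218 · (1 - 1/2) · (1 - 1/109) = 108

φ(218) = 108


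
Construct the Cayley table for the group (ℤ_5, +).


Elements: {0, 1, 2, 3, 4}
Operation: addition mod 5
Entry (a, b) = (a + b) mod 5

Cayley table:
  | 0 | 1 | 2 | 3 | 4
0 | 0 | 1 | 2 | 3 | 4
1 | 1 | 2 | 3 | 4 | 0
2 | 2 | 3 | 4 | 0 | 1
3 | 3 | 4 | 0 | 1 | 2
4 | 4 | 0 | 1 | 2 | 3


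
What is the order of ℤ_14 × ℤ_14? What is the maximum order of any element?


|ℤ_14 × ℤ_14| = 14 × 14 = 196
Max element order = lcm(14,14) = 14
Cyclic? No (gcd=14)

|ℤ_14×ℤ_14| = 196, max element order = 14


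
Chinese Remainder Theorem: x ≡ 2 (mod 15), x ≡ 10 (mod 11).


m₁ = 15, m₂ = 11, gcd = 1, so CRT applies. M = m₁·m₂ = 165
Let M₁ = M/m₁ = 11, M₂ = M/m₂ = 15
Find y₁ ≡ M₁⁻¹ (mod m₁): 11⁻¹ ≡ 11 (mod 15)
Find y₂ ≡ M₂⁻¹ (mod m₂): 15⁻¹ ≡ 3 (mod 11)
x = a₁·M₁·y₁ + a₂·M₂·y₂ = 2·11·11 + 10·15·3 = 692
Reduce mod 165: x ≡ 32
Check: 32 mod 15 = 2 ✓, 32 mod 11 = 10 ✓

x ≡ 32 (mod 165)


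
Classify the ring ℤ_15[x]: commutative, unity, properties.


ℤ_15 has zero divisors (3·5 ≡ 0), and these lift to constant zero divisors in ℤ_15[x]; so not an integral domain
Commutative: Yes
Integral domain: No
Has unity: Yes

ℤ_15[x]: Commutative=Yes, Unity=Yes


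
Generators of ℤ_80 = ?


g generates ℤ_n iff gcd(g,n) = 1
Prime factors of 80: 2, 5
Generators are g ∈ {1,...,79} not divisible by any of these primes.
Generators: {1, 3, 7, 9, 11, 13, 17, 19, 21, 23, 27, 29, 31, 33, 37, 39, 41, 43, 47, 49, 51, 53, 57, 59, 61, 63, 67, 69, 71, 73, 77, 79}
Number of generators = φ(80) = 32

Generators of ℤ_80 = {1, 3, 7, 9, 11, 13, 17, 19, 21, 23, 27, 29, 31, 33, 37, 39, 41, 43, 47, 49, 51, 53, 57, 59, 61, 63, 67, 69, 71, 73, 77, 79}


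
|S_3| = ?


|S_n| = n! (number of permutations of n symbols)
|S_3| = 3! = 6

|S_3| = 6


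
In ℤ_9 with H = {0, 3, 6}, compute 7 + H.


7 + H = {7 + h (mod 9) : h ∈ H}
7+0=7, 7+3=1, 7+6=4
7 + H = {1, 4, 7} = 1 + H

7 + H = {1, 4, 7}


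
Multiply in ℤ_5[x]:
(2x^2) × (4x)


Expand and collect like terms; reduce coefficients mod 5:
x^0: 0·0 = 0 ≡ 0 (mod 5)
x^1: 0·4 + 0·0 = 0 ≡ 0 (mod 5)
x^2: 0·4 + 2·0 = 0 ≡ 0 (mod 5)
x^3: 2·4 = 8 ≡ 3 (mod 5)
Result: 3x^3

f · g = 3x^3


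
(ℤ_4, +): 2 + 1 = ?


Operation: addition mod 4
2 + 1 = (a + b) mod 4 with a = 2, b = 1

2 + 1 = 3


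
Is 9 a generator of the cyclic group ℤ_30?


g generates ℤ_n iff gcd(g, n) = 1
gcd(9, 30) = 3
Since gcd = 3 ≠ 1, ⟨9⟩ has order 10 < 30, so 9 is not a generator.

No, 9 does not generate ℤ_30


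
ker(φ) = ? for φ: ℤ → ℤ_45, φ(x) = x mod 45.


Kernel = preimage of identity
ker(φ) = {x ∈ ℤ : x ≡ 0 (mod 45)} = 45ℤ = {0, ±45, ±90, ...}

ker(φ) = 45ℤ


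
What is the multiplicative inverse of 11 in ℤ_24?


Use the extended Euclidean algorithm to write 1 = 11·s + 24·t; then s mod 24 is the inverse.
Euclidean algorithm:
  11 = 0·24 + 11
  24 = 2·11 + 2
  11 = 5·2 + 1
  2 = 2·1 + 0
gcd(11,24) = 1
Back-substitution gives: 11·(11) + 24·(-5) = 1
So 11⁻¹ ≡ 11 ≡ 11 (mod 24)
Check: 11 × 11 = 121 ≡ 1 (mod 24) ✓

11⁻¹ ≡ 11 (mod 24)


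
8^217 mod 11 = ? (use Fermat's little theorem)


Fermat's little theorem: if p is prime and gcd(a,p)=1, then a^(p-1) ≡ 1 (mod p)
p = 11 is prime, gcd(8,11) = 1
Reduce exponent: 217 mod 10 = 7
So 8^217 ≡ 8^7 (mod 11)
8^7 mod 11 = 2

8^217 ≡ 2 (mod 11)


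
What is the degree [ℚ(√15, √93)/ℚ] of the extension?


[ℚ(√15,√93):ℚ] = [ℚ(√15,√93):ℚ(√15)]·[ℚ(√15):ℚ] = 2·2 = 4

[ℚ(√15, √93)/ℚ] = 4


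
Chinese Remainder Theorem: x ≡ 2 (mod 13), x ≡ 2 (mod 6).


m₁ = 13, m₂ = 6, gcd = 1, so CRT applies. M = m₁·m₂ = 78
Let M₁ = M/m₁ = 6, M₂ = M/m₂ = 13
Find y₁ ≡ M₁⁻¹ (mod m₁): 6⁻¹ ≡ 11 (mod 13)
Find y₂ ≡ M₂⁻¹ (mod m₂): 13⁻¹ ≡ 1 (mod 6)
x = a₁·M₁·y₁ + a₂·M₂·y₂ = 2·6·11 + 2·13·1 = 158
Reduce mod 78: x ≡ 2
Check: 2 mod 13 = 2 ✓, 2 mod 6 = 2 ✓

x ≡ 2 (mod 78)


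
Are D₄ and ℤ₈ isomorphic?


Comparing D₄ and ℤ₈:
D₄ is non-abelian, ℤ₈ is abelian

No, D₄ ≇ ℤ₈


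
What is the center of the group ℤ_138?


Z(G) = {g ∈ G | gx = xg for all x ∈ G}
ℤ_138 is abelian, so Z(G) = G

Z(ℤ_138) = ℤ_138


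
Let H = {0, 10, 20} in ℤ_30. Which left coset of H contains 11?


11 + H = {11 + h (mod 30) : h ∈ H}
11+0=11, 11+10=21, 11+20=1
11 + H = {1, 11, 21} = 1 + H

11 + H = {1, 11, 21}


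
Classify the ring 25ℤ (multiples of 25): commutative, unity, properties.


25ℤ is a commutative ring under +,× but has no multiplicative identity (1 ∉ 25ℤ); it has no zero divisors, but without unity it is not an integral domain
Commutative: Yes
Integral domain: No
Has unity: No

25ℤ (multiples of 25): Commutative=Yes, Unity=No


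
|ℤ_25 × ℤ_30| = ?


|A × B| = |A| · |B|
|ℤ_25 × ℤ_30| = 25 × 30 = 750

|ℤ_25 × ℤ_30| = 750


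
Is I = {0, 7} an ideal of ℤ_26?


Check ideal conditions for I = {0, 7} in ℤ_26:
(1) I is an additive subgroup? No
(2) For r ∈ ℤ_26 and a ∈ I: r·a ∈ I? No  [counterexample: r=2, a=7, r·a mod 26 = 14 ∉ I]

No, I is not an ideal of ℤ_26


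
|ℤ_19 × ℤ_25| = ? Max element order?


|ℤ_19 × ℤ_25| = 19 × 25 = 475
Max element order = lcm(19,25) = 475
Cyclic? Yes (gcd=1)

|ℤ_19×ℤ_25| = 475, max element order = 475


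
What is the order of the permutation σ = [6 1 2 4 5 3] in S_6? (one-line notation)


Cycle decomposition: (1 6 3 2)
Cycle lengths: 4
Order = lcm(4) = 4

ord(σ) = 4


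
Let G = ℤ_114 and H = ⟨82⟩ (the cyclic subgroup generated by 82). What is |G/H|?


|⟨82⟩| = n / gcd(82, 114) = 114 / 2 = 57
H is normal (ℤ_114 is abelian).
|G/H| = |G| / |H| = 114 / 57 = 2

|G/H| = 2


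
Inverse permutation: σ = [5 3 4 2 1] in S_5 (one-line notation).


To find σ⁻¹, swap domain and range:
σ(1) = 5 → σ⁻¹(5) = 1
σ(2) = 3 → σ⁻¹(3) = 2
σ(3) = 4 → σ⁻¹(4) = 3
σ(4) = 2 → σ⁻¹(2) = 4
σ(5) = 1 → σ⁻¹(1) = 5

σ⁻¹ = [5 4 2 3 1]


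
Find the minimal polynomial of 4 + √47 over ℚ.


Let α = 4 + √47. Then α - 4 = √47, so (α - 4)² = 47, giving α² - 8α - 31 = 0. Degree 2 and α ∉ ℚ, so this is the minimal polynomial.

Minimal polynomial: x² - 8x - 31


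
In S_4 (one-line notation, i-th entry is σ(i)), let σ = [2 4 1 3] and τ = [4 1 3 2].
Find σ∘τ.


σ∘τ: apply τ first, then σ
1 →τ 4 →σ 3
2 →τ 1 →σ 2
3 →τ 3 →σ 1
4 →τ 2 →σ 4

σ∘τ = [3 2 1 4]


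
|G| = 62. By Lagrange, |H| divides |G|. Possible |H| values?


Lagrange's theorem: |H| divides |G|
|G| = 62
Divisors of 62: 1, 2, 31, 62

Possible subgroup orders: {1, 2, 31, 62}


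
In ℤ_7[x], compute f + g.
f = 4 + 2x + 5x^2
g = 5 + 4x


Add coefficients mod 7:
x^0: 4 + 5 = 2 (mod 7)
x^1: 2 + 4 = 6 (mod 7)
x^2: 5 + 0 = 5 (mod 7)
Result: 2 + 6x + 5x^2

f + g = 2 + 6x + 5x^2


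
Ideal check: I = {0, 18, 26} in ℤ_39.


Check ideal conditions for I = {0, 18, 26} in ℤ_39:
(1) I is an additive subgroup? No
(2) For r ∈ ℤ_39 and a ∈ I: r·a ∈ I? No  [counterexample: r=2, a=18, r·a mod 39 = 36 ∉ I]

No, I is not an ideal of ℤ_39


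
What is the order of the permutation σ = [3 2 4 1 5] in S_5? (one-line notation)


Cycle decomposition: (1 3 4)
Cycle lengths: 3
Order = lcm(3) = 3

ord(σ) = 3


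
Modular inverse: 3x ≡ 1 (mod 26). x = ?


Use the extended Euclidean algorithm to write 1 = 3·s + 26·t; then s mod 26 is the inverse.
Euclidean algorithm:
  3 = 0·26 + 3
  26 = 8·3 + 2
  3 = 1·2 + 1
  2 = 2·1 + 0
gcd(3,26) = 1
Back-substitution gives: 3·(9) + 26·(-1) = 1
So 3⁻¹ ≡ 9 ≡ 9 (mod 26)
Check: 3 × 9 = 27 ≡ 1 (mod 26) ✓

3⁻¹ ≡ 9 (mod 26)


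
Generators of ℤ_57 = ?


g generates ℤ_n iff gcd(g,n) = 1
Prime factors of 57: 3, 19
Generators are g ∈ {1,...,56} not divisible by any of these primes.
Generators: {1, 2, 4, 5, 7, 8, 10, 11, 13, 14, 16, 17, 20, 22, 23, 25, 26, 28, 29, 31, 32, 34, 35, 37, 40, 41, 43, 44, 46, 47, 49, 50, 52, 53, 55, 56}
Number of generators = φ(57) = 36

Generators of ℤ_57 = {1, 2, 4, 5, 7, 8, 10, 11, 13, 14, 16, 17, 20, 22, 23, 25, 26, 28, 29, 31, 32, 34, 35, 37, 40, 41, 43, 44, 46, 47, 49, 50, 52, 53, 55, 56}


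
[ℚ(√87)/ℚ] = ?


√87 has minimal polynomial x² - 87 (irreducible over ℚ since 87 is squarefree)

[ℚ(√87)/ℚ] = 2


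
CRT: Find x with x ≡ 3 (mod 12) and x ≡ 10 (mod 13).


m₁ = 12, m₂ = 13, gcd = 1, so CRT applies. M = m₁·m₂ = 156
Let M₁ = M/m₁ = 13, M₂ = M/m₂ = 12
Find y₁ ≡ M₁⁻¹ (mod m₁): 13⁻¹ ≡ 1 (mod 12)
Find y₂ ≡ M₂⁻¹ (mod m₂): 12⁻¹ ≡ 12 (mod 13)
x = a₁·M₁·y₁ + a₂·M₂·y₂ = 3·13·1 + 10·12·12 = 1479
Reduce mod 156: x ≡ 75
Check: 75 mod 12 = 3 ✓, 75 mod 13 = 10 ✓

x ≡ 75 (mod 156)


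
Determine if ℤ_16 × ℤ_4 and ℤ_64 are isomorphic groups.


Comparing ℤ_16 × ℤ_4 and ℤ_64:
gcd(16,4) = 4 ≠ 1. Max element order in ℤ_16×ℤ_4 is lcm(16,4) = 16 < 64, so it has no element of order 64

No, ℤ_16 × ℤ_4 ≇ ℤ_64


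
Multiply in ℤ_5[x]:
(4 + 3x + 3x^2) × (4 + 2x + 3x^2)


Expand and collect like terms; reduce coefficients mod 5:
x^0: 4·4 = 16 ≡ 1 (mod 5)
x^1: 4·2 + 3·4 = 20 ≡ 0 (mod 5)
x^2: 4·3 + 3·2 + 3·4 = 30 ≡ 0 (mod 5)
x^3: 3·3 + 3·2 = 15 ≡ 0 (mod 5)
x^4: 3·3 = 9 ≡ 4 (mod 5)
Result: 1 + 4x^4

f · g = 1 + 4x^4


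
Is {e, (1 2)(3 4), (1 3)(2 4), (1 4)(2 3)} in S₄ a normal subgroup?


H = {e, (1 2)(3 4), (1 3)(2 4), (1 4)(2 3)} in S₄
This is the Klein four-group V₄; it is normal in S₄ (it is a union of conjugacy classes)

Yes, normal subgroup


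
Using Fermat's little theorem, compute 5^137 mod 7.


Fermat's little theorem: if p is prime and gcd(a,p)=1, then a^(p-1) ≡ 1 (mod p)
p = 7 is prime, gcd(5,7) = 1
Reduce exponent: 137 mod 6 = 5
So 5^137 ≡ 5^5 (mod 7)
5^5 mod 7 = 3

5^137 ≡ 3 (mod 7)


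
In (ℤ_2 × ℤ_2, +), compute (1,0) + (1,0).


Operation: componentwise addition mod (2, 2)
(1,0) + (1,0) = ((a₁+b₁) mod 2, (a₂+b₂) mod 2) with a = (1,0), b = (1,0)

(1,0) + (1,0) = (0,0)


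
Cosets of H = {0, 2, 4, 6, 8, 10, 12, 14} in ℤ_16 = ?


H = {0, 2, 4, 6, 8, 10, 12, 14}, |H| = 8
Number of cosets = |G|/|H| = 16/8 = 2
0 + H = {0, 2, 4, 6, 8, 10, 12, 14}
1 + H = {1, 3, 5, 7, 9, 11, 13, 15}

Cosets: 0+H={0,2,4,6,8,10,12,14}; 1+H={1,3,5,7,9,11,13,15}


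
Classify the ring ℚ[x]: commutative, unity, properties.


Polynomial ring over ℚ (an integral domain) is a commutative integral domain with unity 1
Commutative: Yes
Integral domain: Yes
Has unity: Yes

ℚ[x]: Commutative=Yes, Unity=Yes


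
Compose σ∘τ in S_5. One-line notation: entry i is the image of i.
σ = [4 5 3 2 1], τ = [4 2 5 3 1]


σ∘τ: apply τ first, then σ
1 →τ 4 →σ 2
2 →τ 2 →σ 5
3 →τ 5 →σ 1
4 →τ 3 →σ 3
5 →τ 1 →σ 4

σ∘τ = [2 5 1 3 4]


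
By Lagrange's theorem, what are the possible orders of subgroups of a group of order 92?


Lagrange's theorem: |H| divides |G|
|G| = 92
Divisors of 92: 1, 2, 4, 23, 46, 92

Possible subgroup orders: {1, 2, 4, 23, 46, 92}


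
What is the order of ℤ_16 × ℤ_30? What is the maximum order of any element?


|ℤ_16 × ℤ_30| = 16 × 30 = 480
Max element order = lcm(16,30) = 240
Cyclic? No (gcd=2)

|ℤ_16×ℤ_30| = 480, max element order = 240


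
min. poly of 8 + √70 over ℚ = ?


Let α = 8 + √70. Then α - 8 = √70, so (α - 8)² = 70, giving α² - 16α - 6 = 0. Degree 2 and α ∉ ℚ, so this is the minimal polynomial.

Minimal polynomial: x² - 16x - 6


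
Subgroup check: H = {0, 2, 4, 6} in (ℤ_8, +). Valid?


Subgroup test for H = {0, 2, 4, 6} in (ℤ_8, +):
(1) 0 ∈ H? Yes
(2) Closure: for all a,b ∈ H, (a+b) mod 8 ∈ H? Yes
(3) Inverses: for all a ∈ H, -a mod 8 ∈ H? Yes

Yes, H is a subgroup of ℤ_8


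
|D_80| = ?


|D_n| = 2n (n rotations and n reflections)
|D_80| = 2×80 = 160

|D_80| = 160


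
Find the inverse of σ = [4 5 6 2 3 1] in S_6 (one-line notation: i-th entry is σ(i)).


To find σ⁻¹, swap domain and range:
σ(1) = 4 → σ⁻¹(4) = 1
σ(2) = 5 → σ⁻¹(5) = 2
σ(3) = 6 → σ⁻¹(6) = 3
σ(4) = 2 → σ⁻¹(2) = 4
σ(5) = 3 → σ⁻¹(3) = 5
σ(6) = 1 → σ⁻¹(1) = 6

σ⁻¹ = [6 4 5 1 2 3]


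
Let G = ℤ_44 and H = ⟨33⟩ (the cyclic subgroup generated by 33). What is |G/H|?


|⟨33⟩| = n / gcd(33, 44) = 44 / 11 = 4
H is normal (ℤ_44 is abelian).
|G/H| = |G| / |H| = 44 / 4 = 11

|G/H| = 11


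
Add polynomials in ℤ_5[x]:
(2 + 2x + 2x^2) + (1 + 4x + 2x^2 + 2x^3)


Add coefficients mod 5:
x^0: 2 + 1 = 3 (mod 5)
x^1: 2 + 4 = 1 (mod 5)
x^2: 2 + 2 = 4 (mod 5)
x^3: 0 + 2 = 2 (mod 5)
Result: 3 + x + 4x^2 + 2x^3

f + g = 3 + x + 4x^2 + 2x^3


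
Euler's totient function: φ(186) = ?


Factor n: 186 = 2 × 3 × 31
φ(n) = n · ∏(1 - 1/p) over distinct primes p | n
φ(186) = 186 · (1 - 1/2) · (1 - 1/3) · (1 - 1/31) = 60

φ(186) = 60


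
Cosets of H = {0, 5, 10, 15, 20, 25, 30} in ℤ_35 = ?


H = {0, 5, 10, 15, 20, 25, 30}, |H| = 7
Number of cosets = |G|/|H| = 35/7 = 5
0 + H = {0, 5, 10, 15, 20, 25, 30}
1 + H = {1, 6, 11, 16, 21, 26, 31}
2 + H = {2, 7, 12, 17, 22, 27, 32}
3 + H = {3, 8, 13, 18, 23, 28, 33}
4 + H = {4, 9, 14, 19, 24, 29, 34}

Cosets: 0+H={0,5,10,15,20,25,30}; 1+H={1,6,11,16,21,26,31}; 2+H={2,7,12,17,22,27,32}; 3+H={3,8,13,18,23,28,33}; 4+H={4,9,14,19,24,29,34}


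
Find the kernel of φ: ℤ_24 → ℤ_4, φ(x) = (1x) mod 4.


Kernel = preimage of identity
ker(φ) = {x ∈ ℤ_24 : 1x ≡ 0 (mod 4)}. Since 4 | 24, φ is well-defined. The kernel is the cyclic subgroup ⟨4⟩ of ℤ_24 (order 6), i.e. {0, 4, 8, 12, 16, 20}

ker(φ) = {0, 4, 8, 12, 16, 20}


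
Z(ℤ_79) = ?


Z(G) = {g ∈ G | gx = xg for all x ∈ G}
ℤ_79 is abelian, so Z(G) = G

Z(ℤ_79) = ℤ_79


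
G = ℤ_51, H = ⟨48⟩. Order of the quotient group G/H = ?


|⟨48⟩| = n / gcd(48, 51) = 51 / 3 = 17
H is normal (ℤ_51 is abelian).
|G/H| = |G| / |H| = 51 / 17 = 3

|G/H| = 3


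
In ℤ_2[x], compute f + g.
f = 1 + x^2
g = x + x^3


Add coefficients mod 2:
x^0: 1 + 0 = 1 (mod 2)
x^1: 0 + 1 = 1 (mod 2)
x^2: 1 + 0 = 1 (mod 2)
x^3: 0 + 1 = 1 (mod 2)
Result: 1 + x + x^2 + x^3

f + g = 1 + x + x^2 + x^3


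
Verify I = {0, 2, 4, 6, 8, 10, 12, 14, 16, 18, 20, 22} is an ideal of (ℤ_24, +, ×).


Check ideal conditions for I = {0, 2, 4, 6, 8, 10, 12, 14, 16, 18, 20, 22} in ℤ_24:
(1) I is an additive subgroup? Yes
(2) For r ∈ ℤ_24 and a ∈ I: r·a ∈ I? Yes

Yes, I is an ideal of ℤ_24


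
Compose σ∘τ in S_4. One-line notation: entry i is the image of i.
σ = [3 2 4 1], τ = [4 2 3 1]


σ∘τ: apply τ first, then σ
1 →τ 4 →σ 1
2 →τ 2 →σ 2
3 →τ 3 →σ 4
4 →τ 1 →σ 3

σ∘τ = [1 2 4 3]


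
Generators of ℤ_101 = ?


g generates ℤ_n iff gcd(g,n) = 1
Prime factors of 101: 101
Generators are g ∈ {1,...,100} not divisible by any of these primes.
Generators: {1, 2, 3, 4, 5, 6, 7, 8, 9, 10, 11, 12, 13, 14, 15, 16, 17, 18, 19, 20, 21, 22, 23, 24, 25, 26, 27, 28, 29, 30, 31, 32, 33, 34, 35, 36, 37, 38, 39, 40, 41, 42, 43, 44, 45, 46, 47, 48, 49, 50, 51, 52, 53, 54, 55, 56, 57, 58, 59, 60, 61, 62, 63, 64, 65, 66, 67, 68, 69, 70, 71, 72, 73, 74, 75, 76, 77, 78, 79, 80, 81, 82, 83, 84, 85, 86, 87, 88, 89, 90, 91, 92, 93, 94, 95, 96, 97, 98, 99, 100}
Number of generators = φ(101) = 100

Generators of ℤ_101 = {1, 2, 3, 4, 5, 6, 7, 8, 9, 10, 11, 12, 13, 14, 15, 16, 17, 18, 19, 20, 21, 22, 23, 24, 25, 26, 27, 28, 29, 30, 31, 32, 33, 34, 35, 36, 37, 38, 39, 40, 41, 42, 43, 44, 45, 46, 47, 48, 49, 50, 51, 52, 53, 54, 55, 56, 57, 58, 59, 60, 61, 62, 63, 64, 65, 66, 67, 68, 69, 70, 71, 72, 73, 74, 75, 76, 77, 78, 79, 80, 81, 82, 83, 84, 85, 86, 87, 88, 89, 90, 91, 92, 93, 94, 95, 96, 97, 98, 99, 100}


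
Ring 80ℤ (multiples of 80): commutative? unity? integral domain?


80ℤ is a commutative ring under +,× but has no multiplicative identity (1 ∉ 80ℤ); it has no zero divisors, but without unity it is not an integral domain
Commutative: Yes
Integral domain: No
Has unity: No

80ℤ (multiples of 80): Commutative=Yes, Unity=No


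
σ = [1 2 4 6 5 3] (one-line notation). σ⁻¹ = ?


To find σ⁻¹, swap domain and range:
σ(1) = 1 → σ⁻¹(1) = 1
σ(2) = 2 → σ⁻¹(2) = 2
σ(3) = 4 → σ⁻¹(4) = 3
σ(4) = 6 → σ⁻¹(6) = 4
σ(5) = 5 → σ⁻¹(5) = 5
σ(6) = 3 → σ⁻¹(3) = 6

σ⁻¹ = [1 2 6 3 5 4]


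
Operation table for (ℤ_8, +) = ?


Elements: {0, 1, 2, 3, 4, 5, 6, 7}
Operation: addition mod 8
Entry (a, b) = (a + b) mod 8

Cayley table:
  | 0 | 1 | 2 | 3 | 4 | 5 | 6 | 7
0 | 0 | 1 | 2 | 3 | 4 | 5 | 6 | 7
1 | 1 | 2 | 3 | 4 | 5 | 6 | 7 | 0
2 | 2 | 3 | 4 | 5 | 6 | 7 | 0 | 1
3 | 3 | 4 | 5 | 6 | 7 | 0 | 1 | 2
4 | 4 | 5 | 6 | 7 | 0 | 1 | 2 | 3
5 | 5 | 6 | 7 | 0 | 1 | 2 | 3 | 4
6 | 6 | 7 | 0 | 1 | 2 | 3 | 4 | 5
7 | 7 | 0 | 1 | 2 | 3 | 4 | 5 | 6


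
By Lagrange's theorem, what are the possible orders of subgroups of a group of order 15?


Lagrange's theorem: |H| divides |G|
|G| = 15
Divisors of 15: 1, 3, 5, 15

Possible subgroup orders: {1, 3, 5, 15}


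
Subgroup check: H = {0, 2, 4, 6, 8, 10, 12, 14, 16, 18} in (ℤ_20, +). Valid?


Subgroup test for H = {0, 2, 4, 6, 8, 10, 12, 14, 16, 18} in (ℤ_20, +):
(1) 0 ∈ H? Yes
(2) Closure: for all a,b ∈ H, (a+b) mod 20 ∈ H? Yes
(3) Inverses: for all a ∈ H, -a mod 20 ∈ H? Yes

Yes, H is a subgroup of ℤ_20


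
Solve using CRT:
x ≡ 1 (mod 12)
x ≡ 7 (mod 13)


m₁ = 12, m₂ = 13, gcd = 1, so CRT applies. M = m₁·m₂ = 156
Let M₁ = M/m₁ = 13, M₂ = M/m₂ = 12
Find y₁ ≡ M₁⁻¹ (mod m₁): 13⁻¹ ≡ 1 (mod 12)
Find y₂ ≡ M₂⁻¹ (mod m₂): 12⁻¹ ≡ 12 (mod 13)
x = a₁·M₁·y₁ + a₂·M₂·y₂ = 1·13·1 + 7·12·12 = 1021
Reduce mod 156: x ≡ 85
Check: 85 mod 12 = 1 ✓, 85 mod 13 = 7 ✓

x ≡ 85 (mod 156)


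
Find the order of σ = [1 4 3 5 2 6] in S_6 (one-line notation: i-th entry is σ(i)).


Cycle decomposition: (2 4 5)
Cycle lengths: 3
Order = lcm(3) = 3

ord(σ) = 3


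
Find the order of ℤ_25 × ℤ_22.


|A × B| = |A| · |B|
|ℤ_25 × ℤ_22| = 25 × 22 = 550

|ℤ_25 × ℤ_22| = 550


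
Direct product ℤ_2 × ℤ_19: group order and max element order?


|ℤ_2 × ℤ_19| = 2 × 19 = 38
Max element order = lcm(2,19) = 38
Cyclic? Yes (gcd=1)

|ℤ_2×ℤ_19| = 38, max element order = 38


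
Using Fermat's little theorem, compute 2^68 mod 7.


Fermat's little theorem: if p is prime and gcd(a,p)=1, then a^(p-1) ≡ 1 (mod p)
p = 7 is prime, gcd(2,7) = 1
Reduce exponent: 68 mod 6 = 2
So 2^68 ≡ 2^2 (mod 7)
2^2 mod 7 = 4

2^68 ≡ 4 (mod 7)


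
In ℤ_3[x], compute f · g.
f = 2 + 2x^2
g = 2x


Expand and collect like terms; reduce coefficients mod 3:
x^0: 2·0 = 0 ≡ 0 (mod 3)
x^1: 2·2 + 0·0 = 4 ≡ 1 (mod 3)
x^2: 0·2 + 2·0 = 0 ≡ 0 (mod 3)
x^3: 2·2 = 4 ≡ 1 (mod 3)
Result: x + x^3

f · g = x + x^3


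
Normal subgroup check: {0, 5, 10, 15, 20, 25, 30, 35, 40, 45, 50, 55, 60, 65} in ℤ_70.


H = {0, 5, 10, 15, 20, 25, 30, 35, 40, 45, 50, 55, 60, 65} in ℤ_70
ℤ_70 is abelian; every subgroup of an abelian group is normal

Yes, normal subgroup


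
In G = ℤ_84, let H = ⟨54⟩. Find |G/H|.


|⟨54⟩| = n / gcd(54, 84) = 84 / 6 = 14
H is normal (ℤ_84 is abelian).
|G/H| = |G| / |H| = 84 / 14 = 6

|G/H| = 6


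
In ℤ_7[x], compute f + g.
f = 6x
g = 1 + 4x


Add coefficients mod 7:
x^0: 0 + 1 = 1 (mod 7)
x^1: 6 + 4 = 3 (mod 7)
Result: 1 + 3x

f + g = 1 + 3x


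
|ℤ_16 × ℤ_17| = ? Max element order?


|ℤ_16 × ℤ_17| = 16 × 17 = 272
Max element order = lcm(16,17) = 272
Cyclic? Yes (gcd=1)

|ℤ_16×ℤ_17| = 272, max element order = 272


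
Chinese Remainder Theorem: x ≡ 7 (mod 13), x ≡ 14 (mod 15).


m₁ = 13, m₂ = 15, gcd = 1, so CRT applies. M = m₁·m₂ = 195
Let M₁ = M/m₁ = 15, M₂ = M/m₂ = 13
Find y₁ ≡ M₁⁻¹ (mod m₁): 15⁻¹ ≡ 7 (mod 13)
Find y₂ ≡ M₂⁻¹ (mod m₂): 13⁻¹ ≡ 7 (mod 15)
x = a₁·M₁·y₁ + a₂·M₂·y₂ = 7·15·7 + 14·13·7 = 2009
Reduce mod 195: x ≡ 59
Check: 59 mod 13 = 7 ✓, 59 mod 15 = 14 ✓

x ≡ 59 (mod 195)


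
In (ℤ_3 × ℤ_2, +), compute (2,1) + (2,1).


Operation: componentwise addition mod (3, 2)
(2,1) + (2,1) = ((a₁+b₁) mod 3, (a₂+b₂) mod 2) with a = (2,1), b = (2,1)

(2,1) + (2,1) = (1,0)


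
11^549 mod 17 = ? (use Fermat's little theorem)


Fermat's little theorem: if p is prime and gcd(a,p)=1, then a^(p-1) ≡ 1 (mod p)
p = 17 is prime, gcd(11,17) = 1
Reduce exponent: 549 mod 16 = 5
So 11^549 ≡ 11^5 (mod 17)
11^5 mod 17 = 10

11^549 ≡ 10 (mod 17)


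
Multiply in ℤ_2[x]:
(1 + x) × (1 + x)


Expand and collect like terms; reduce coefficients mod 2:
x^0: 1·1 = 1 ≡ 1 (mod 2)
x^1: 1·1 + 1·1 = 2 ≡ 0 (mod 2)
x^2: 1·1 = 1 ≡ 1 (mod 2)
Result: 1 + x^2

f · g = 1 + x^2


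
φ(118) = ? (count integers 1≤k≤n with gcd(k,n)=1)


Factor n: 118 = 2 × 59
φ(n) = n · ∏(1 - 1/p) over distinct primes p | n
φ(118) = 118 · (1 - 1/2) · (1 - 1/59) = 58

φ(118) = 58


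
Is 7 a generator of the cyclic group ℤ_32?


g generates ℤ_n iff gcd(g, n) = 1
gcd(7, 32) = 1
Since gcd = 1, 7 is a generator.

Yes, 7 generates ℤ_32


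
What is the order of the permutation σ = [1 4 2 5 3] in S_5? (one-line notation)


Cycle decomposition: (2 4 5 3)
Cycle lengths: 4
Order = lcm(4) = 4

ord(σ) = 4


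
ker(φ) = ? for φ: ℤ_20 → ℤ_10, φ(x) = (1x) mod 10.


Kernel = preimage of identity
ker(φ) = {x ∈ ℤ_20 : 1x ≡ 0 (mod 10)}. Since 10 | 20, φ is well-defined. The kernel is the cyclic subgroup ⟨10⟩ of ℤ_20 (order 2), i.e. {0, 10}

ker(φ) = {0, 10}


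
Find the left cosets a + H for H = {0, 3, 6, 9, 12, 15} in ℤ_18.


H = {0, 3, 6, 9, 12, 15}, |H| = 6
Number of cosets = |G|/|H| = 18/6 = 3
0 + H = {0, 3, 6, 9, 12, 15}
1 + H = {1, 4, 7, 10, 13, 16}
2 + H = {2, 5, 8, 11, 14, 17}

Cosets: 0+H={0,3,6,9,12,15}; 1+H={1,4,7,10,13,16}; 2+H={2,5,8,11,14,17}


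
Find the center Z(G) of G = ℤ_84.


Z(G) = {g ∈ G | gx = xg for all x ∈ G}
ℤ_84 is abelian, so Z(G) = G

Z(ℤ_84) = ℤ_84


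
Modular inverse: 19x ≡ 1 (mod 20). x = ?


Use the extended Euclidean algorithm to write 1 = 19·s + 20·t; then s mod 20 is the inverse.
Euclidean algorithm:
  19 = 0·20 + 19
  20 = 1·19 + 1
  19 = 19·1 + 0
gcd(19,20) = 1
Back-substitution gives: 19·(-1) + 20·(1) = 1
So 19⁻¹ ≡ -1 ≡ 19 (mod 20)
Check: 19 × 19 = 361 ≡ 1 (mod 20) ✓

19⁻¹ ≡ 19 (mod 20)


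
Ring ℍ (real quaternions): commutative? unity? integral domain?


quaternion multiplication is non-commutative (ij = k ≠ ji = -k); has unity 1; a division ring but not an integral domain since integral domains are commutative by convention
Commutative: No
Integral domain: No
Has unity: Yes

ℍ (real quaternions): Commutative=No, Unity=Yes


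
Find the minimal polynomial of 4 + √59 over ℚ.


Let α = 4 + √59. Then α - 4 = √59, so (α - 4)² = 59, giving α² - 8α - 43 = 0. Degree 2 and α ∉ ℚ, so this is the minimal polynomial.

Minimal polynomial: x² - 8x - 43


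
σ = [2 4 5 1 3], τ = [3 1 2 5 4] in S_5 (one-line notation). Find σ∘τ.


σ∘τ: apply τ first, then σ
1 →τ 3 →σ 5
2 →τ 1 →σ 2
3 →τ 2 →σ 4
4 →τ 5 →σ 3
5 →τ 4 →σ 1

σ∘τ = [5 2 4 3 1]


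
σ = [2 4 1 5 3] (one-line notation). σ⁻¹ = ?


To find σ⁻¹, swap domain and range:
σ(1) = 2 → σ⁻¹(2) = 1
σ(2) = 4 → σ⁻¹(4) = 2
σ(3) = 1 → σ⁻¹(1) = 3
σ(4) = 5 → σ⁻¹(5) = 4
σ(5) = 3 → σ⁻¹(3) = 5

σ⁻¹ = [3 1 5 2 4]


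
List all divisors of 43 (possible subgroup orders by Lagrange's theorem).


Lagrange's theorem: |H| divides |G|
|G| = 43
Divisors of 43: 1, 43

Possible subgroup orders: {1, 43}


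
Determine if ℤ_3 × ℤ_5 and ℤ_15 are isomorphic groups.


Comparing ℤ_3 × ℤ_5 and ℤ_15:
gcd(3,5) = 1, so ℤ_3 × ℤ_5 ≅ ℤ_15 (CRT)

Yes, ℤ_3 × ℤ_5 ≅ ℤ_15


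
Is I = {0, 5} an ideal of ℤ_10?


Check ideal conditions for I = {0, 5} in ℤ_10:
(1) I is an additive subgroup? Yes
(2) For r ∈ ℤ_10 and a ∈ I: r·a ∈ I? Yes

Yes, I is an ideal of ℤ_10


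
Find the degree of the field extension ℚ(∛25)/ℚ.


∛25 has minimal polynomial x³ - 25 (irreducible over ℚ since 25 is not a perfect cube)

[ℚ(∛25)/ℚ] = 3


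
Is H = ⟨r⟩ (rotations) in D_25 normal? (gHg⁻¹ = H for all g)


H = ⟨r⟩ (rotations) in D_25
The rotation subgroup ⟨r⟩ has index 2 in D_25, so it is normal

Yes, normal subgroup


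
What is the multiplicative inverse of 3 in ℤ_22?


Use the extended Euclidean algorithm to write 1 = 3·s + 22·t; then s mod 22 is the inverse.
Euclidean algorithm:
  3 = 0·22 + 3
  22 = 7·3 + 1
  3 = 3·1 + 0
gcd(3,22) = 1
Back-substitution gives: 3·(-7) + 22·(1) = 1
So 3⁻¹ ≡ -7 ≡ 15 (mod 22)
Check: 3 × 15 = 45 ≡ 1 (mod 22) ✓

3⁻¹ ≡ 15 (mod 22)


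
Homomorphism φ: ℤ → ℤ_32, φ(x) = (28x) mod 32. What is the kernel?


Kernel = preimage of identity
ker(φ) = {x ∈ ℤ : 28x ≡ 0 (mod 32)}. gcd(28,32) = 4, so 28x ≡ 0 (mod 32) ⟺ x ≡ 0 (mod 32/4 = 8). Hence ker(φ) = 8ℤ

ker(φ) = 8ℤ


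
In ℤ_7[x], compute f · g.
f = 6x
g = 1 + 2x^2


Expand and collect like terms; reduce coefficients mod 7:
x^0: 0·1 = 0 ≡ 0 (mod 7)
x^1: 0·0 + 6·1 = 6 ≡ 6 (mod 7)
x^2: 0·2 + 6·0 = 0 ≡ 0 (mod 7)
x^3: 6·2 = 12 ≡ 5 (mod 7)
Result: 6x + 5x^3

f · g = 6x + 5x^3


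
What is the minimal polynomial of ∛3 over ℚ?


∛3 satisfies x³ - 3 = 0, irreducible over ℚ (no rational root; 3 is not a perfect cube)

Minimal polynomial: x³ - 3


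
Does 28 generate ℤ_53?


g generates ℤ_n iff gcd(g, n) = 1
gcd(28, 53) = 1
Since gcd = 1, 28 is a generator.

Yes, 28 generates ℤ_53


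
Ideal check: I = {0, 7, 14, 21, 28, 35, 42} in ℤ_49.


Check ideal conditions for I = {0, 7, 14, 21, 28, 35, 42} in ℤ_49:
(1) I is an additive subgroup? Yes
(2) For r ∈ ℤ_49 and a ∈ I: r·a ∈ I? Yes

Yes, I is an ideal of ℤ_49


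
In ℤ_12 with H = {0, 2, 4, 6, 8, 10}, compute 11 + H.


11 + H = {11 + h (mod 12) : h ∈ H}
11+0=11, 11+2=1, 11+4=3, 11+6=5, 11+8=7, 11+10=9
11 + H = {1, 3, 5, 7, 9, 11} = 1 + H

11 + H = {1, 3, 5, 7, 9, 11}


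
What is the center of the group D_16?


Z(G) = {g ∈ G | gx = xg for all x ∈ G}
For even n, Z(D_n) = {e, r^(n/2)}: the 180° rotation r^8 commutes with every reflection and rotation

Z(D_16) = {e, r^8}


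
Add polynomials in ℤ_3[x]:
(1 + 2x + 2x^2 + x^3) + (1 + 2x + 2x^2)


Add coefficients mod 3:
x^0: 1 + 1 = 2 (mod 3)
x^1: 2 + 2 = 1 (mod 3)
x^2: 2 + 2 = 1 (mod 3)
x^3: 1 + 0 = 1 (mod 3)
Result: 2 + x + x^2 + x^3

f + g = 2 + x + x^2 + x^3


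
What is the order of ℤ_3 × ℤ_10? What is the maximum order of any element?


|ℤ_3 × ℤ_10| = 3 × 10 = 30
Max element order = lcm(3,10) = 30
Cyclic? Yes (gcd=1)

|ℤ_3×ℤ_10| = 30, max element order = 30


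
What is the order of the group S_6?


|S_n| = n! (number of permutations of n symbols)
|S_6| = 6! = 720

|S_6| = 720


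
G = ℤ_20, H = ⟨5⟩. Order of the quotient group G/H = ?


|⟨5⟩| = n / gcd(5, 20) = 20 / 5 = 4
H is normal (ℤ_20 is abelian).
|G/H| = |G| / |H| = 20 / 4 = 5

|G/H| = 5


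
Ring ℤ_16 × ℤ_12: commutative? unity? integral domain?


Direct product ring; commutative with unity (1,1); but (1,0)·(0,1) = (0,0) gives zero divisors, so not an integral domain
Commutative: Yes
Integral domain: No
Has unity: Yes

ℤ_16 × ℤ_12: Commutative=Yes, Unity=Yes


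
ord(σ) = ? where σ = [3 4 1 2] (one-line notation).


Cycle decomposition: (1 3) (2 4)
Cycle lengths: 2, 2
Order = lcm(2, 2) = 2

ord(σ) = 2


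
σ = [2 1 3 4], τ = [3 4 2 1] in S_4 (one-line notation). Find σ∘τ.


σ∘τ: apply τ first, then σ
1 →τ 3 →σ 3
2 →τ 4 →σ 4
3 →τ 2 →σ 1
4 →τ 1 →σ 2

σ∘τ = [3 4 1 2]


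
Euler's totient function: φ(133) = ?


Factor n: 133 = 7 × 19
φ(n) = n · ∏(1 - 1/p) over distinct primes p | n
φ(133) = 133 · (1 - 1/7) · (1 - 1/19) = 108

φ(133) = 108


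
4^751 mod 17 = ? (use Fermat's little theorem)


Fermat's little theorem: if p is prime and gcd(a,p)=1, then a^(p-1) ≡ 1 (mod p)
p = 17 is prime, gcd(4,17) = 1
Reduce exponent: 751 mod 16 = 15
So 4^751 ≡ 4^15 (mod 17)
4^15 mod 17 = 13

4^751 ≡ 13 (mod 17)


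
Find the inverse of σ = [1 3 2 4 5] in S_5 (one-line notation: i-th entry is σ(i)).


To find σ⁻¹, swap domain and range:
σ(1) = 1 → σ⁻¹(1) = 1
σ(2) = 3 → σ⁻¹(3) = 2
σ(3) = 2 → σ⁻¹(2) = 3
σ(4) = 4 → σ⁻¹(4) = 4
σ(5) = 5 → σ⁻¹(5) = 5

σ⁻¹ = [1 3 2 4 5]


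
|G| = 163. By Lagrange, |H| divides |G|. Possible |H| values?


Lagrange's theorem: |H| divides |G|
|G| = 163
Divisors of 163: 1, 163

Possible subgroup orders: {1, 163}


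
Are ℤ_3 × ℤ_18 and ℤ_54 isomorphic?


Comparing ℤ_3 × ℤ_18 and ℤ_54:
gcd(3,18) = 3 ≠ 1. Max element order in ℤ_3×ℤ_18 is lcm(3,18) = 18 < 54, so it has no element of order 54

No, ℤ_3 × ℤ_18 ≇ ℤ_54


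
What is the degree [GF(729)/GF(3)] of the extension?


GF(729) = GF(3^6), so the extension degree is 6

[GF(729)/GF(3)] = 6


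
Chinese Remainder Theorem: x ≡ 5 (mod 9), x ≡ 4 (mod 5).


m₁ = 9, m₂ = 5, gcd = 1, so CRT applies. M = m₁·m₂ = 45
Let M₁ = M/m₁ = 5, M₂ = M/m₂ = 9
Find y₁ ≡ M₁⁻¹ (mod m₁): 5⁻¹ ≡ 2 (mod 9)
Find y₂ ≡ M₂⁻¹ (mod m₂): 9⁻¹ ≡ 4 (mod 5)
x = a₁·M₁·y₁ + a₂·M₂·y₂ = 5·5·2 + 4·9·4 = 194
Reduce mod 45: x ≡ 14
Check: 14 mod 9 = 5 ✓, 14 mod 5 = 4 ✓

x ≡ 14 (mod 45)


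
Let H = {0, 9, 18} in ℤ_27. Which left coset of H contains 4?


4 + H = {4 + h (mod 27) : h ∈ H}
4+0=4, 4+9=13, 4+18=22

4 + H = {4, 13, 22}


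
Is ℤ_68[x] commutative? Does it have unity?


ℤ_68 has zero divisors (2·34 ≡ 0), and these lift to constant zero divisors in ℤ_68[x]; so not an integral domain
Commutative: Yes
Integral domain: No
Has unity: Yes

ℤ_68[x]: Commutative=Yes, Unity=Yes


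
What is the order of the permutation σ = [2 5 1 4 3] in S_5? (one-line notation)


Cycle decomposition: (1 2 5 3)
Cycle lengths: 4
Order = lcm(4) = 4

ord(σ) = 4


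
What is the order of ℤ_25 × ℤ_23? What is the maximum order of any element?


|ℤ_25 × ℤ_23| = 25 × 23 = 575
Max element order = lcm(25,23) = 575
Cyclic? Yes (gcd=1)

|ℤ_25×ℤ_23| = 575, max element order = 575


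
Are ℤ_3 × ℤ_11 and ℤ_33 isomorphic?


Comparing ℤ_3 × ℤ_11 and ℤ_33:
gcd(3,11) = 1, so ℤ_3 × ℤ_11 ≅ ℤ_33 (CRT)

Yes, ℤ_3 × ℤ_11 ≅ ℤ_33


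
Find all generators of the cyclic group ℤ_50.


g generates ℤ_n iff gcd(g,n) = 1
Prime factors of 50: 2, 5
Generators are g ∈ {1,...,49} not divisible by any of these primes.
Generators: {1, 3, 7, 9, 11, 13, 17, 19, 21, 23, 27, 29, 31, 33, 37, 39, 41, 43, 47, 49}
Number of generators = φ(50) = 20

Generators of ℤ_50 = {1, 3, 7, 9, 11, 13, 17, 19, 21, 23, 27, 29, 31, 33, 37, 39, 41, 43, 47, 49}


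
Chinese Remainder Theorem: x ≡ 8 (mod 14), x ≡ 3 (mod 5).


m₁ = 14, m₂ = 5, gcd = 1, so CRT applies. M = m₁·m₂ = 70
Let M₁ = M/m₁ = 5, M₂ = M/m₂ = 14
Find y₁ ≡ M₁⁻¹ (mod m₁): 5⁻¹ ≡ 3 (mod 14)
Find y₂ ≡ M₂⁻¹ (mod m₂): 14⁻¹ ≡ 4 (mod 5)
x = a₁·M₁·y₁ + a₂·M₂·y₂ = 8·5·3 + 3·14·4 = 288
Reduce mod 70: x ≡ 8
Check: 8 mod 14 = 8 ✓, 8 mod 5 = 3 ✓

x ≡ 8 (mod 70)


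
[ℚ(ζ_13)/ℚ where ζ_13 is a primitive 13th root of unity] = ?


[ℚ(ζ_n):ℚ] = deg Φ_n(x) = φ(n). Here φ(13) = 12

[ℚ(ζ_13)/ℚ where ζ_13 is a primitive 13th root of unity] = 12


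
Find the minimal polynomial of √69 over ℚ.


√69 satisfies x² - 69 = 0, irreducible over ℚ since 69 is squarefree

Minimal polynomial: x² - 69


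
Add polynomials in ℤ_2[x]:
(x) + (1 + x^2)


Add coefficients mod 2:
x^0: 0 + 1 = 1 (mod 2)
x^1: 1 + 0 = 1 (mod 2)
x^2: 0 + 1 = 1 (mod 2)
Result: 1 + x + x^2

f + g = 1 + x + x^2


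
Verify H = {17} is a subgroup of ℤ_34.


Subgroup test for H = {17} in (ℤ_34, +):
(1) 0 ∈ H? No
(2) Closure: for all a,b ∈ H, (a+b) mod 34 ∈ H? No  [counterexample: 17 + 17 = 0 ∉ H]
(3) Inverses: for all a ∈ H, -a mod 34 ∈ H? Yes

No, H is not a subgroup of ℤ_34


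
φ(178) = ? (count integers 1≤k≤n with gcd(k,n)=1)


Factor n: 178 = 2 × 89
φ(n) = n · ∏(1 - 1/p) over distinct primes p | n
φ(178) = 178 · (1 - 1/2) · (1 - 1/89) = 88

φ(178) = 88


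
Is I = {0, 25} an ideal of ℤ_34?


Check ideal conditions for I = {0, 25} in ℤ_34:
(1) I is an additive subgroup? No
(2) For r ∈ ℤ_34 and a ∈ I: r·a ∈ I? No  [counterexample: r=2, a=25, r·a mod 34 = 16 ∉ I]

No, I is not an ideal of ℤ_34


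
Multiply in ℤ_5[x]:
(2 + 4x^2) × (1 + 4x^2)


Expand and collect like terms; reduce coefficients mod 5:
x^0: 2·1 = 2 ≡ 2 (mod 5)
x^1: 2·0 + 0·1 = 0 ≡ 0 (mod 5)
x^2: 2·4 + 0·0 + 4·1 = 12 ≡ 2 (mod 5)
x^3: 0·4 + 4·0 = 0 ≡ 0 (mod 5)
x^4: 4·4 = 16 ≡ 1 (mod 5)
Result: 2 + 2x^2 + x^4

f · g = 2 + 2x^2 + x^4


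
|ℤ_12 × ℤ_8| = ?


|A × B| = |A| · |B|
|ℤ_12 × ℤ_8| = 12 × 8 = 96

|ℤ_12 × ℤ_8| = 96


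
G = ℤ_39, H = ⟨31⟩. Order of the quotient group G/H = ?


|⟨31⟩| = n / gcd(31, 39) = 39 / 1 = 39
H is normal (ℤ_39 is abelian).
|G/H| = |G| / |H| = 39 / 39 = 1

|G/H| = 1


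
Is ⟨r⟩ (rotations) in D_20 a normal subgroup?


H = ⟨r⟩ (rotations) in D_20
The rotation subgroup ⟨r⟩ has index 2 in D_20, so it is normal

Yes, normal subgroup


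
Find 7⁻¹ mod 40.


Use the extended Euclidean algorithm to write 1 = 7·s + 40·t; then s mod 40 is the inverse.
Euclidean algorithm:
  7 = 0·40 + 7
  40 = 5·7 + 5
  7 = 1·5 + 2
  5 = 2·2 + 1
  2 = 2·1 + 0
gcd(7,40) = 1
Back-substitution gives: 7·(-17) + 40·(3) = 1
So 7⁻¹ ≡ -17 ≡ 23 (mod 40)
Check: 7 × 23 = 161 ≡ 1 (mod 40) ✓

7⁻¹ ≡ 23 (mod 40)


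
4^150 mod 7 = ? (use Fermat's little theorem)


Fermat's little theorem: if p is prime and gcd(a,p)=1, then a^(p-1) ≡ 1 (mod p)
p = 7 is prime, gcd(4,7) = 1
Reduce exponent: 150 mod 6 = 0
So 4^150 ≡ 4^0 (mod 7)
4^0 = 1

4^150 ≡ 1 (mod 7)


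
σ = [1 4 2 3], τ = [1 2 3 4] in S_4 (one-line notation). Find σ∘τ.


σ∘τ: apply τ first, then σ
1 →τ 1 →σ 1
2 →τ 2 →σ 4
3 →τ 3 →σ 2
4 →τ 4 →σ 3

σ∘τ = [1 4 2 3]
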